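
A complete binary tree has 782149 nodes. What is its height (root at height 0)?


In a complete binary tree, level k holds nodes 2^k .. 2^(k+1)-1 (1-indexed).
Height = floor(log2(n)) = floor(log2(782149)) = 19
Check: 2^19 = 524288 <= 782149 < 1048576 = 2^20


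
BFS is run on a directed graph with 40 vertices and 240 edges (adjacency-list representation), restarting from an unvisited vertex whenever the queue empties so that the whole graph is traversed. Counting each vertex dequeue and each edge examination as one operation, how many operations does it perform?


A full BFS traversal dequeues each vertex exactly once and examines each directed edge exactly once.
V = 40 (vertex processing cost)
E = 240 (edge examination cost)
Total operations proportional to V + E = 40 + 240 = 280


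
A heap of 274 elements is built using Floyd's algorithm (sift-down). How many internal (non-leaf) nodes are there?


Leaf nodes occupy roughly half the array.
Sift-down is called for each internal node, starting from the last one.
Internal nodes = floor(n/2) = floor(274/2) = 137


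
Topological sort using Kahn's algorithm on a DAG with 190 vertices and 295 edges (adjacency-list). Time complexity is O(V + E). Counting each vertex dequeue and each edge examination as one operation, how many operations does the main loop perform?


Kahn's algorithm:
  1. Compute in-degrees: O(V + E)
  2. Process queue: each vertex dequeued once (O(V))
     each edge examined once (O(E))
Total = V + E = 190 + 295 = 485


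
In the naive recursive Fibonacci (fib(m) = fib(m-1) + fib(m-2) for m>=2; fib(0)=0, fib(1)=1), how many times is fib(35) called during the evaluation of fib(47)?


Let N(m) = number of times fib(m) is called while evaluating fib(47).
N(47) = 1 (the initial call).
N(46) = 1 (only fib(47) calls it).
For 1 <= m <= 45: fib(m) is called by fib(m+1) and fib(m+2), so
  N(m) = N(m+1) + N(m+2).
fib(0) is called only by fib(2), so N(0) = N(2).
Walk down from m=47:
  N(47)=1, N(46)=1, N(45)=2, N(44)=3, N(43)=5, N(42)=8, N(41)=13, N(40)=21, N(39)=34, N(38)=55, N(37)=89, N(36)=144, N(35)=233
N(35) = 233


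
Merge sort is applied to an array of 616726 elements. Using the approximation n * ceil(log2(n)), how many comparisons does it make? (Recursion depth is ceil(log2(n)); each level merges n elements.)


Merge sort divides the array into halves recursively.
Number of levels = ceil(log2(616726)) = 20
At each level, approximately n = 616726 comparisons are needed for merging.
Total comparisons ~ n * ceil(log2(n)) = 616726 * 20 = 12334520


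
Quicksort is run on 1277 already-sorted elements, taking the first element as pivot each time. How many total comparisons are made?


Sum of comparisons per partition:
1276 + 1275 + ... + 1 + 0
= 1277 * (1277 - 1) / 2
= 1277 * 1276 / 2
= 814726


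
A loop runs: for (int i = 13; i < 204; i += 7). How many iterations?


Loop starts at i = 13, increments by 7, stops when i >= 204.
Number of iterations = ceil((204 - 13) / 7)
= ceil(191 / 7)
= 28


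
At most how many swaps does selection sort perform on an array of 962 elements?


Each of the 961 passes places one element in its final position.
Pass 1: swap minimum into position 0
Pass 2: swap minimum of remaining into position 1
...
Pass 961: last two elements, one swap
Maximum swaps = 962 - 1 = 961


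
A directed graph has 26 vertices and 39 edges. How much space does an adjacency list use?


Adjacency list: one list head per vertex + one entry per edge
Vertex heads: 26
Edge entries: 39
Total = 26 + 39 = 65


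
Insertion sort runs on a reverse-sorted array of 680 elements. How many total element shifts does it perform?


Sum of shifts = 1 + 2 + 3 + ... + 679
= 680 * 679 / 2
= 461720 / 2
= 230860


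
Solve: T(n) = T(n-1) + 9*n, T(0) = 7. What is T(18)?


Expanding the recurrence:
T(18) = T(17) + 9*18
       = T(16) + 9*17 + 9*18
       ...
       = T(0) + 9*(1 + 2 + ... + 18)
       = 7 + 9 * 18*19/2
       = 7 + 9 * 171
       = 7 + 1539 = 1546


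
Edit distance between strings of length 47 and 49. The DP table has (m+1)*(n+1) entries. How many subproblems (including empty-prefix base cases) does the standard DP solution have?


The table includes base cases (empty prefixes).
Rows: (m+1) = 48
Columns: (n+1) = 50
Total = 48 * 50 = 2400


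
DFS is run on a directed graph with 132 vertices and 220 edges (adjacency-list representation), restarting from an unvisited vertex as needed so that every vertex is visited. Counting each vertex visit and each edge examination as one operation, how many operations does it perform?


A full DFS traversal processes each vertex exactly once (push/pop on stack).
Each directed edge is examined once.
V = 132, E = 220
V + E = 352


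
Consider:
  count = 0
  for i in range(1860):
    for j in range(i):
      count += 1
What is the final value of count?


For each i, the inner loop runs i times:
  i=0: inner runs 0 times
  i=1: inner runs 1 time
  i=2: inner runs 2 times
  i=3: inner runs 3 times
  i=4: inner runs 4 times
  i=5: inner runs 5 times
  i=6: inner runs 6 times
  i=7: inner runs 7 times
  ...
Total = 0 + 1 + 2 + ... + 1859 = 1860*(1860-1)/2 = 1728870


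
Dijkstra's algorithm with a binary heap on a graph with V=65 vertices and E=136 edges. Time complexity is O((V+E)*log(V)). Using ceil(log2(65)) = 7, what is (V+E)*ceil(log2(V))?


Dijkstra with a binary heap: each vertex is extracted once, each edge may relax once.
Each heap operation costs O(log V).
V + E = 65 + 136 = 201
ceil(log2(65)) = 7 (since 2^6 = 64 < 65 <= 128 = 2^7)
Total heap work = (V+E) * ceil(log2(V)) = 201 * 7 = 1407


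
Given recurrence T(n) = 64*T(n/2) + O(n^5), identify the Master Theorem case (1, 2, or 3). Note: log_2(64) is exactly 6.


Master Theorem parameters: a=64, b=2, c=5
log_b(a) = 6
Compare b^c with a: 2^5 = 32 < 64, so c < log_b(a).
Comparing c=5 vs log_b(a)=6:
5 < 6 => Case 1
Result: T(n) = O(n^(log_2 64)) = O(n^6)
Master Theorem case = 1


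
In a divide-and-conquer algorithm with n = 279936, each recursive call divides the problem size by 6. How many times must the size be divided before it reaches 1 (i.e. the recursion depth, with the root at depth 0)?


Number of divisions = log_6(279936)
Sizes: 279936 -> 46656 -> 7776 -> 1296 -> 216 -> 36 -> 6 -> 1 (7 divisions)
Recursion depth = 7


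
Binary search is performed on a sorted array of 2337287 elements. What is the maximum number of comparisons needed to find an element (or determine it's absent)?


Binary search halves the search space each comparison:
  Step 1: search space = 2337287 -> 1168643
  Step 2: search space = 1168643 -> 584321
  Step 3: search space = 584321 -> 292160
  Step 4: search space = 292160 -> 146080
  Step 5: search space = 146080 -> 73040
  Step 6: search space = 73040 -> 36520
  Step 7: search space = 36520 -> 18260
  Step 8: search space = 18260 -> 9130
  Step 9: search space = 9130 -> 4565
  Step 10: search space = 4565 -> 2282
  Step 11: search space = 2282 -> 1141
  Step 12: search space = 1141 -> 570
  Step 13: search space = 570 -> 285
  Step 14: search space = 285 -> 142
  Step 15: search space = 142 -> 71
  Step 16: search space = 71 -> 35
  Step 17: search space = 35 -> 17
  Step 18: search space = 17 -> 8
  Step 19: search space = 8 -> 4
  Step 20: search space = 4 -> 2
  Step 21: search space = 2 -> 1
  Step 22: search space = 1 (final check)
Maximum comparisons = floor(log2(2337287)) + 1 = 21 + 1 = 22


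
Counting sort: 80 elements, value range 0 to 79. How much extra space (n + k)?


n = 80 (output array)
k = 80 (count array for 80 distinct values)
Extra space = 80 + 80 = 160


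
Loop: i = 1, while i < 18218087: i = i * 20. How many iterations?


i multiplies by 20 each step:
i = 1 -> 20 -> 400 -> 8000 -> 160000 -> 3200000 -> 64000000 (stop)
Iterations = ceil(log_20(18218087)) = 6


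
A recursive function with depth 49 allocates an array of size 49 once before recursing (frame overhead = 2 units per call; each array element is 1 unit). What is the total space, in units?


Array allocation: 49 units (allocated once)
Stack frames: 49 deep * 2 per frame = 98 units
Total = 49 + 98 = 147


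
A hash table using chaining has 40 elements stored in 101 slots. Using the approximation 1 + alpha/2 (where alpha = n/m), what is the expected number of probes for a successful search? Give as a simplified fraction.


Load factor alpha = n/m = 40/101
Expected probes = 1 + alpha/2 = 1 + 40/(2*101)
= 1 + 40/202
= 202/202 + 40/202
= 242/202
Simplify: 121/101


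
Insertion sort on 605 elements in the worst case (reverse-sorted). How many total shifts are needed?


In the worst case (reverse-sorted), each element shifts past all previous:
  Element 1: 1 shifts
  Element 2: 2 shifts
  Element 3: 3 shifts
  Element 4: 4 shifts
  Element 5: 5 shifts
  ...
  Element 604: 604 shifts
Total = 1 + 2 + ... + 604
= 605*(605-1)/2 = 182710


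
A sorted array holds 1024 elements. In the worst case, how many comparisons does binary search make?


Halving sequence: 1024 -> 512 -> 256 -> 128 -> 64 -> 32 -> 16 -> 8 -> 4 -> 2 -> 1
Number of halvings = 10
Max comparisons = 10 + 1 = 11


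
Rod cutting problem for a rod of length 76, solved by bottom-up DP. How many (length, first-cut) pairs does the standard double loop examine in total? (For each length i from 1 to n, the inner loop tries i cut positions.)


For each subproblem length i = 1..76, the inner loop considers i possible first cuts.
Total = 1 + 2 + ... + 76
= 76*(76+1)/2
= 76*77/2 = 2926


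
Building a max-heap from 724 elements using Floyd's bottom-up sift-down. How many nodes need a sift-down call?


In a heap of 724 elements (0-indexed array):
  Last element index: 723
  Parent of last element: floor((723 - 1) / 2) = 361
  Internal nodes: indices 0 to 361
  Count = floor(724/2) = 362


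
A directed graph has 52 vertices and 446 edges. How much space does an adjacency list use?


Adjacency list: one list head per vertex + one entry per edge
Vertex heads: 52
Edge entries: 446
Total = 52 + 446 = 498


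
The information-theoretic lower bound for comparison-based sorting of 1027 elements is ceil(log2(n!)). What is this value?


A binary decision tree of height h has at most 2^h leaves and needs at least n! of them, so h >= ceil(log2(n!)).
1027! is far too large to multiply out, so use Stirling's series:
  ln(n!) ~ n ln n - n + (1/2) ln(2 pi n) + 1/(12n)  (error below 1/(360 n^3), negligible here)
  ln(1027) = 6.9343972
  n ln n = 1027 * 6.9343972 = 7121.6259
  (1/2) ln(2 pi * 1027) = (1/2) ln(6452.8313) = 4.3861
  1/(12*1027) = 0.0001
  ln(1027!) ~ 7121.6259 - 1027 + 4.3861 + 0.0001 = 6099.0121
Convert to base 2: log2(1027!) = 6099.0121 / ln 2 = 6099.0121 / 0.69314718 = 8799.0145
ceil(8799.0145) = 8800


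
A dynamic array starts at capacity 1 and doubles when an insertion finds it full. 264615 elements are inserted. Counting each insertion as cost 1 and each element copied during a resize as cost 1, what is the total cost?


n = 264615
Insertion costs: 264615
Resizes copy 1, 2, 4, ... up to the largest power of 2 that is <= n-1 = 264614, i.e. 262144.
Copy costs = 1 + 2 + 4 + 8 + 16 + 32 + 64 + 128 + 256 + 512 + 1024 + 2048 + 4096 + 8192 + 16384 + 32768 + 65536 + 131072 + 262144 = 524287
Total = 264615 + 524287 = 788902


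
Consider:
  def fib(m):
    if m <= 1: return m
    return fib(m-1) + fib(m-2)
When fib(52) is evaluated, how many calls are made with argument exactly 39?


Let N(m) = number of times fib(m) is called while evaluating fib(52).
N(52) = 1 (the initial call).
N(51) = 1 (only fib(52) calls it).
For 1 <= m <= 50: fib(m) is called by fib(m+1) and fib(m+2), so
  N(m) = N(m+1) + N(m+2).
fib(0) is called only by fib(2), so N(0) = N(2).
Walk down from m=52:
  N(52)=1, N(51)=1, N(50)=2, N(49)=3, N(48)=5, N(47)=8, N(46)=13, N(45)=21, N(44)=34, N(43)=55, N(42)=89, N(41)=144, N(40)=233, N(39)=377
N(39) = 377


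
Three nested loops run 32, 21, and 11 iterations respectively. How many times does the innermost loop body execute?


Loop 1 (outermost): 32 iterations
Loop 2 (middle): 21 iterations per outer
Loop 3 (innermost): 11 iterations per middle
Total = 32 * 21 * 11 = 7392


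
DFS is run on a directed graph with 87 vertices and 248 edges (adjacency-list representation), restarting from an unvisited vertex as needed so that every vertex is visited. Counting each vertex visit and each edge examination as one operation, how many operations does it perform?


A full DFS traversal processes each vertex exactly once (push/pop on stack).
Each directed edge is examined once.
V = 87, E = 248
V + E = 335


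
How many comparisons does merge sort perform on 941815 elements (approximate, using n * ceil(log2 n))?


Recursion depth: ceil(log2(941815)) = 20
Each recursion level merges n = 941815 elements
Total = 941815 * 20 = 18836300


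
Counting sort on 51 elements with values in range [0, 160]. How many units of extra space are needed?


Output array size: 51 (to store sorted result)
Count array size: 161 (one slot per possible value, range 0 to 160)
Total extra space = 51 + 161 = 212


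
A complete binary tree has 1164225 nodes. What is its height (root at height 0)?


In a complete binary tree, level k holds nodes 2^k .. 2^(k+1)-1 (1-indexed).
Height = floor(log2(n)) = floor(log2(1164225)) = 20
Check: 2^20 = 1048576 <= 1164225 < 2097152 = 2^21


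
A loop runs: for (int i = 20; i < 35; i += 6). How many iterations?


Loop starts at i = 20, increments by 6, stops when i >= 35.
Number of iterations = ceil((35 - 20) / 6)
= ceil(15 / 6)
= 3


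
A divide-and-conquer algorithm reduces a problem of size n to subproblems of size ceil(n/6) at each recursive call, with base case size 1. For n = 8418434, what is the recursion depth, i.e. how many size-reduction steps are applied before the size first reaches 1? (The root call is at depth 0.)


Each step divides the size by 6 (rounding up); after k steps the size is ceil(n/6^k), which equals 1 exactly when 6^k >= n.
So the depth is the smallest k with 6^k >= 8418434, i.e. ceil(log_6(8418434)).
6^8 = 1679616 < 8418434 <= 10077696 = 6^9
Recursion depth = 9


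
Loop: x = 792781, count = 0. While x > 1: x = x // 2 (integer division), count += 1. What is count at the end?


The variable x halves each step:
x = 792781 -> 396390 -> 198195 -> 99097 -> 49548 -> 24774 -> 12387 -> 6193 -> 3096 -> 1548 -> 774 -> 387 -> 193 -> 96 -> 48 -> 24 -> 12 -> 6 -> 3 -> 1
Number of halvings = floor(log2(792781)) = 19


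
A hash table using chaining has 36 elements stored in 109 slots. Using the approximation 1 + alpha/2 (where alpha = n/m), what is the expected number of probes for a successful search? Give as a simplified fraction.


Load factor alpha = n/m = 36/109
Expected probes = 1 + alpha/2 = 1 + 36/(2*109)
= 1 + 36/218
= 218/218 + 36/218
= 254/218
Simplify: 127/109


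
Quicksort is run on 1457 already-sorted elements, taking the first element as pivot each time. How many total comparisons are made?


Sum of comparisons per partition:
1456 + 1455 + ... + 1 + 0
= 1457 * (1457 - 1) / 2
= 1457 * 1456 / 2
= 1060696


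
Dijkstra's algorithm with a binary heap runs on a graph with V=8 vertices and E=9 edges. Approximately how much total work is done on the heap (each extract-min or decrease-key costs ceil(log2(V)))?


Dijkstra with a binary heap: each vertex is extracted once, each edge may relax once.
Each heap operation costs O(log V).
V + E = 8 + 9 = 17
ceil(log2(8)) = 3 (since 2^2 = 4 < 8 <= 8 = 2^3)
Total heap work = (V+E) * ceil(log2(V)) = 17 * 3 = 51


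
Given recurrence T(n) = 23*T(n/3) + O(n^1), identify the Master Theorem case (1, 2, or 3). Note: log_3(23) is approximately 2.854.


Master Theorem parameters: a=23, b=3, c=1
log_b(a) = 2.854
Compare b^c with a: 3^1 = 3 < 23, so c < log_b(a).
Comparing c=1 vs log_b(a)=2.854:
1 < 2.854 => Case 1
Result: T(n) = O(n^(log_3 23)) ~ O(n^2.854)
Master Theorem case = 1


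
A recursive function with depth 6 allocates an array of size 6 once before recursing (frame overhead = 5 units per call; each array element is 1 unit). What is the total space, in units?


Array allocation: 6 units (allocated once)
Stack frames: 6 deep * 5 per frame = 30 units
Total = 6 + 30 = 36


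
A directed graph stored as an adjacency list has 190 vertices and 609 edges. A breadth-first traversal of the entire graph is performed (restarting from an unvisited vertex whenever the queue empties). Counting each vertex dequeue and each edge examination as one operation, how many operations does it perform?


A full BFS traversal dequeues each vertex once and examines each edge once.
Vertex visits: 190
Edge visits: 609
V + E = 190 + 609 = 799


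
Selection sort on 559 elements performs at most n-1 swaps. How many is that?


Each of the 558 passes places one element in its final position.
Pass 1: swap minimum into position 0
Pass 2: swap minimum of remaining into position 1
...
Pass 558: last two elements, one swap
Maximum swaps = 559 - 1 = 558


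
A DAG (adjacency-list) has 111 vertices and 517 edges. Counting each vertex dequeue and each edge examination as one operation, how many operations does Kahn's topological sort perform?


V = 111 (vertex processing)
E = 517 (edge processing)
V + E = 111 + 517 = 628


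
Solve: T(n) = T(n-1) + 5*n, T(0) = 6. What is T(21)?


Expanding the recurrence:
T(21) = T(20) + 5*21
       = T(19) + 5*20 + 5*21
       ...
       = T(0) + 5*(1 + 2 + ... + 21)
       = 6 + 5 * 21*22/2
       = 6 + 5 * 231
       = 6 + 1155 = 1161


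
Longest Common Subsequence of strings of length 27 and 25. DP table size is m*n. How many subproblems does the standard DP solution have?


DP table indexed by positions in both strings.
First string: 27 positions
Second string: 25 positions
Total = 27 * 25 = 675


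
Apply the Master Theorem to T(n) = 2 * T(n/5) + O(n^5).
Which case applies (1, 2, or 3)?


The Master Theorem: T(n) = a*T(n/b) + O(n^c)
  a = 2, b = 5, c = 5
log_b(a) = log_5(2) ~ 0.431
Compare b^c with a: 5^5 = 3125 > 2, so c > log_b(a).
Since c > log_b(a), Case 3 applies.
T(n) = O(n^5)
Master Theorem case = 3


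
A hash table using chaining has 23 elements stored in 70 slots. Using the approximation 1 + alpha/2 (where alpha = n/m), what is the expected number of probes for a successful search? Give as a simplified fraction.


Load factor alpha = n/m = 23/70
Expected probes = 1 + alpha/2 = 1 + 23/(2*70)
= 1 + 23/140
= 140/140 + 23/140
= 163/140


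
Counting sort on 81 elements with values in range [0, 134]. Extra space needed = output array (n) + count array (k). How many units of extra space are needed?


Output array size: 81 (to store sorted result)
Count array size: 135 (one slot per possible value, range 0 to 134)
Total extra space = 81 + 135 = 216


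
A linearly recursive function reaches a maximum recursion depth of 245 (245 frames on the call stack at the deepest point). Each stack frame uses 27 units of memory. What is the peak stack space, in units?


Maximum recursion depth = 245 frames
Memory per frame = 27 units
Total stack space = depth * frame_size
= 245 * 27 = 6615


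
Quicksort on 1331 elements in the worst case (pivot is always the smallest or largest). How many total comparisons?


In the worst case, each partition step picks the worst pivot:
  Partition 1: 1330 comparisons (n-1 elements to compare)
  Partition 2: 1329 comparisons
  Partition 3: 1328 comparisons
  Partition 4: 1327 comparisons
  Partition 5: 1326 comparisons
  ...
  Last partition: 0 comparisons
Total = (n-1) + (n-2) + ... + 1 + 0 = n*(n-1)/2
= 1331*1330/2 = 885115


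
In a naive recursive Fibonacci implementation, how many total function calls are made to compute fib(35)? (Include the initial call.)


Let C(m) = total calls to evaluate fib(m). Then C(0)=C(1)=1, and
C(m) = 1 + C(m-1) + C(m-2) for m >= 2.
Build the table (each entry = 1 + previous two):
  C(0) = 1
  C(1) = 1
  C(2) = 1 + 1 + 1 = 3
  C(3) = 1 + 3 + 1 = 5
  C(4) = 1 + 5 + 3 = 9
  C(5) = 1 + 9 + 5 = 15
  C(6) = 1 + 15 + 9 = 25
  C(7) = 1 + 25 + 15 = 41
  C(8) = 1 + 41 + 25 = 67
  C(9) = 1 + 67 + 41 = 109
  C(10) = 1 + 109 + 67 = 177
  C(11) = 1 + 177 + 109 = 287
  C(12) = 1 + 287 + 177 = 465
  C(13) = 1 + 465 + 287 = 753
  C(14) = 1 + 753 + 465 = 1219
  C(15) = 1 + 1219 + 753 = 1973
  C(16) = 1 + 1973 + 1219 = 3193
  C(17) = 1 + 3193 + 1973 = 5167
  C(18) = 1 + 5167 + 3193 = 8361
  C(19) = 1 + 8361 + 5167 = 13529
  C(20) = 1 + 13529 + 8361 = 21891
  C(21) = 1 + 21891 + 13529 = 35421
  C(22) = 1 + 35421 + 21891 = 57313
  C(23) = 1 + 57313 + 35421 = 92735
  C(24) = 1 + 92735 + 57313 = 150049
  C(25) = 1 + 150049 + 92735 = 242785
  C(26) = 1 + 242785 + 150049 = 392835
  C(27) = 1 + 392835 + 242785 = 635621
  C(28) = 1 + 635621 + 392835 = 1028457
  C(29) = 1 + 1028457 + 635621 = 1664079
  C(30) = 1 + 1664079 + 1028457 = 2692537
  C(31) = 1 + 2692537 + 1664079 = 4356617
  C(32) = 1 + 4356617 + 2692537 = 7049155
  C(33) = 1 + 7049155 + 4356617 = 11405773
  C(34) = 1 + 11405773 + 7049155 = 18454929
  C(35) = 1 + 18454929 + 11405773 = 29860703
Total calls for fib(35) = 29860703


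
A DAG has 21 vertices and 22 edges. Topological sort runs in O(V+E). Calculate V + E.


V = 21 (vertex processing)
E = 22 (edge processing)
V + E = 21 + 22 = 43


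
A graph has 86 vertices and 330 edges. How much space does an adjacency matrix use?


Adjacency matrix: V x V grid of entries
Space = V^2 = 86^2 = 86 * 86 = 7396


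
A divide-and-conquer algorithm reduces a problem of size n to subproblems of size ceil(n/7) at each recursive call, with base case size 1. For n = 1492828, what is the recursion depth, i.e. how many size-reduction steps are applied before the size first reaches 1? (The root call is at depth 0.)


Each step divides the size by 7 (rounding up); after k steps the size is ceil(n/7^k), which equals 1 exactly when 7^k >= n.
So the depth is the smallest k with 7^k >= 1492828, i.e. ceil(log_7(1492828)).
7^7 = 823543 < 1492828 <= 5764801 = 7^8
Recursion depth = 8


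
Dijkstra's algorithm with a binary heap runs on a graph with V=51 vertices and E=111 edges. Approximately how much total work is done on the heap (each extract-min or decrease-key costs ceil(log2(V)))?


Dijkstra with a binary heap: each vertex is extracted once, each edge may relax once.
Each heap operation costs O(log V).
V + E = 51 + 111 = 162
ceil(log2(51)) = 6 (since 2^5 = 32 < 51 <= 64 = 2^6)
Total heap work = (V+E) * ceil(log2(V)) = 162 * 6 = 972


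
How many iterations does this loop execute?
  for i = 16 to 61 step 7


The loop variable i takes values starting at 16 and increments by 7 each iteration.
Sequence: i = 16, 23, 30, 37, 44, 51, 58
The upper bound 61 is inclusive, so the count is floor((last - first) / step) + 1:
floor((61 - 16) / 7) + 1 = floor(45/7) + 1 = 6 + 1 = 7


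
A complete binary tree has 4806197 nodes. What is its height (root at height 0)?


In a complete binary tree, level k holds nodes 2^k .. 2^(k+1)-1 (1-indexed).
Height = floor(log2(n)) = floor(log2(4806197)) = 22
Check: 2^22 = 4194304 <= 4806197 < 8388608 = 2^23


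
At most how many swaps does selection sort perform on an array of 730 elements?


Each of the 729 passes places one element in its final position.
Pass 1: swap minimum into position 0
Pass 2: swap minimum of remaining into position 1
...
Pass 729: last two elements, one swap
Maximum swaps = 730 - 1 = 729


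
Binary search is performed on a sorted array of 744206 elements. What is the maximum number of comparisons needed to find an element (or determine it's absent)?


Binary search halves the search space each comparison:
  Step 1: search space = 744206 -> 372103
  Step 2: search space = 372103 -> 186051
  Step 3: search space = 186051 -> 93025
  Step 4: search space = 93025 -> 46512
  Step 5: search space = 46512 -> 23256
  Step 6: search space = 23256 -> 11628
  Step 7: search space = 11628 -> 5814
  Step 8: search space = 5814 -> 2907
  Step 9: search space = 2907 -> 1453
  Step 10: search space = 1453 -> 726
  Step 11: search space = 726 -> 363
  Step 12: search space = 363 -> 181
  Step 13: search space = 181 -> 90
  Step 14: search space = 90 -> 45
  Step 15: search space = 45 -> 22
  Step 16: search space = 22 -> 11
  Step 17: search space = 11 -> 5
  Step 18: search space = 5 -> 2
  Step 19: search space = 2 -> 1
  Step 20: search space = 1 (final check)
Maximum comparisons = floor(log2(744206)) + 1 = 19 + 1 = 20


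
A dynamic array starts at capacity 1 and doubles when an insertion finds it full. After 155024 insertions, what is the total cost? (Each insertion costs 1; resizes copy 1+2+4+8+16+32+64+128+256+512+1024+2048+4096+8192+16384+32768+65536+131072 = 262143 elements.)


Insertion cost: 155024 (one per element)
Resizes occur just before inserting elements 2, 3, 5, 9, ...
Elements copied at each resize: 1 + 2 + 4 + 8 + 16 + 32 + 64 + 128 + 256 + 512 + 1024 + 2048 + 4096 + 8192 + 16384 + 32768 + 65536 + 131072
Sum of copies = 262143 (geometric series: 2^k - 1)
Total = 155024 + 262143 = 417167


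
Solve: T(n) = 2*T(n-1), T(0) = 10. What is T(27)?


Unrolling:
T(27) = 2*T(26) = 2^2*T(25) = ... = 2^27*T(0)
= 2^27 * 10
= 134217728 * 10 = 1342177280


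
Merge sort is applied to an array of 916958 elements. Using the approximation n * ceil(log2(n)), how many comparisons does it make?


Merge sort divides the array into halves recursively.
Number of levels = ceil(log2(916958)) = 20
At each level, approximately n = 916958 comparisons are needed for merging.
Total comparisons ~ n * ceil(log2(n)) = 916958 * 20 = 18339160


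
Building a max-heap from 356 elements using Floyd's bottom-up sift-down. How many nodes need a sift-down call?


In a heap of 356 elements (0-indexed array):
  Last element index: 355
  Parent of last element: floor((355 - 1) / 2) = 177
  Internal nodes: indices 0 to 177
  Count = floor(356/2) = 178


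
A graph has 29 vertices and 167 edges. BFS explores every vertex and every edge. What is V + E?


A full BFS traversal dequeues each vertex once and examines each edge once.
Vertex visits: 29
Edge visits: 167
V + E = 29 + 167 = 196


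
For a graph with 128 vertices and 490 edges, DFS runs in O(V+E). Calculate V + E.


A full DFS traversal visits each vertex once and examines each edge once.
V = 128
E = 490
Sum = 128 + 490 = 618


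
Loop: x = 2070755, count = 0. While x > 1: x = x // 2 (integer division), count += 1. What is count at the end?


The variable x halves each step:
x = 2070755 -> 1035377 -> 517688 -> 258844 -> 129422 -> 64711 -> 32355 -> 16177 -> 8088 -> 4044 -> 2022 -> 1011 -> 505 -> 252 -> 126 -> 63 -> 31 -> 15 -> 7 -> 3 -> 1
Number of halvings = floor(log2(2070755)) = 20


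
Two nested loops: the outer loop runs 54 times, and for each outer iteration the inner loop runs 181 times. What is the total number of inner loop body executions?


Outer loop: 54 iterations
Inner loop: 181 iterations per outer iteration
Total = 54 * 181 = 9774


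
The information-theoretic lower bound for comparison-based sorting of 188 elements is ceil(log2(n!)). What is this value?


A binary decision tree of height h has at most 2^h leaves and needs at least n! of them, so h >= ceil(log2(n!)).
188! is far too large to multiply out, so use Stirling's series:
  ln(n!) ~ n ln n - n + (1/2) ln(2 pi n) + 1/(12n)  (error below 1/(360 n^3), negligible here)
  ln(188) = 5.2364420
  n ln n = 188 * 5.2364420 = 984.4511
  (1/2) ln(2 pi * 188) = (1/2) ln(1181.2388) = 3.5372
  1/(12*188) = 0.0004
  ln(188!) ~ 984.4511 - 188 + 3.5372 + 0.0004 = 799.9887
Convert to base 2: log2(188!) = 799.9887 / ln 2 = 799.9887 / 0.69314718 = 1154.1397
ceil(1154.1397) = 1155


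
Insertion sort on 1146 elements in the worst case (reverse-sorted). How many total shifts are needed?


In the worst case (reverse-sorted), each element shifts past all previous:
  Element 1: 1 shifts
  Element 2: 2 shifts
  Element 3: 3 shifts
  Element 4: 4 shifts
  Element 5: 5 shifts
  ...
  Element 1145: 1145 shifts
Total = 1 + 2 + ... + 1145
= 1146*(1146-1)/2 = 656085


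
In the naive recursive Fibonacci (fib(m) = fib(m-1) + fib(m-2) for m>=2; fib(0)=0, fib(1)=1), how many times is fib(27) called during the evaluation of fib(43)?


Let N(m) = number of times fib(m) is called while evaluating fib(43).
N(43) = 1 (the initial call).
N(42) = 1 (only fib(43) calls it).
For 1 <= m <= 41: fib(m) is called by fib(m+1) and fib(m+2), so
  N(m) = N(m+1) + N(m+2).
fib(0) is called only by fib(2), so N(0) = N(2).
Walk down from m=43:
  N(43)=1, N(42)=1, N(41)=2, N(40)=3, N(39)=5, N(38)=8, N(37)=13, N(36)=21, N(35)=34, N(34)=55, N(33)=89, N(32)=144, N(31)=233, N(30)=377, N(29)=610, N(28)=987, N(27)=1597
N(27) = 1597


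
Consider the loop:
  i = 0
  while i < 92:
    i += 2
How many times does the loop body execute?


Starting at i = 0, each iteration adds 2.
Iterations until i >= 92:
  Iteration 1: i = 0 -> i = 2
  Iteration 2: i = 2 -> i = 4
  Iteration 3: i = 4 -> i = 6
  Iteration 4: i = 6 -> i = 8
  Iteration 5: i = 8 -> i = 10
  Iteration 6: i = 10 -> i = 12
  Iteration 7: i = 12 -> i = 14
  Iteration 8: i = 14 -> i = 16
  ... continuing ...
Total iterations = ceil(92/2) = 46


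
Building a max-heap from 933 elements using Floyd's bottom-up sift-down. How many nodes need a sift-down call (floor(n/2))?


In a heap of 933 elements (0-indexed array):
  Last element index: 932
  Parent of last element: floor((932 - 1) / 2) = 465
  Internal nodes: indices 0 to 465
  Count = floor(933/2) = 466


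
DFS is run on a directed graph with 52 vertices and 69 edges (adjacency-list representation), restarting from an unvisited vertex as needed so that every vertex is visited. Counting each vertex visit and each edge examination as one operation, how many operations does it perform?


A full DFS traversal processes each vertex exactly once (push/pop on stack).
Each directed edge is examined once.
V = 52, E = 69
V + E = 121


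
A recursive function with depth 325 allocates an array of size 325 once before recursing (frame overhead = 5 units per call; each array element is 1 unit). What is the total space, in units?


Array allocation: 325 units (allocated once)
Stack frames: 325 deep * 5 per frame = 1625 units
Total = 325 + 1625 = 1950


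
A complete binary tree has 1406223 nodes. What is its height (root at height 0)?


In a complete binary tree, level k holds nodes 2^k .. 2^(k+1)-1 (1-indexed).
Height = floor(log2(n)) = floor(log2(1406223)) = 20
Check: 2^20 = 1048576 <= 1406223 < 2097152 = 2^21


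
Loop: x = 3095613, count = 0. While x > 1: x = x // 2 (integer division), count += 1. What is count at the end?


The variable x halves each step:
x = 3095613 -> 1547806 -> 773903 -> 386951 -> 193475 -> 96737 -> 48368 -> 24184 -> 12092 -> 6046 -> 3023 -> 1511 -> 755 -> 377 -> 188 -> 94 -> 47 -> 23 -> 11 -> 5 -> 2 -> 1
Number of halvings = floor(log2(3095613)) = 21


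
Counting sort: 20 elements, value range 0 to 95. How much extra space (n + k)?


n = 20 (output array)
k = 96 (count array for 96 distinct values)
Extra space = 20 + 96 = 116


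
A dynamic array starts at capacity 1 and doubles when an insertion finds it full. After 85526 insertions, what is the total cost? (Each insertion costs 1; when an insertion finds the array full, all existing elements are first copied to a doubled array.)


Insertion cost: 85526 (one per element)
Resizes occur just before inserting elements 2, 3, 5, 9, ...
Elements copied at each resize: 1 + 2 + 4 + 8 + 16 + 32 + 64 + 128 + 256 + 512 + 1024 + 2048 + 4096 + 8192 + 16384 + 32768 + 65536
Sum of copies = 131071 (geometric series: 2^k - 1)
Total = 85526 + 131071 = 216597


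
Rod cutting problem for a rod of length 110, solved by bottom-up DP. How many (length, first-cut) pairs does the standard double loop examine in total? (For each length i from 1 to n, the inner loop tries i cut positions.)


For each subproblem length i = 1..110, the inner loop considers i possible first cuts.
Total = 1 + 2 + ... + 110
= 110*(110+1)/2
= 110*111/2 = 6105


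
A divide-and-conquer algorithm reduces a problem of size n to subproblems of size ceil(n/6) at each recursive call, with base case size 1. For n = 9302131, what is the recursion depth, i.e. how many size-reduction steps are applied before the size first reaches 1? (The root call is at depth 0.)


Each step divides the size by 6 (rounding up); after k steps the size is ceil(n/6^k), which equals 1 exactly when 6^k >= n.
So the depth is the smallest k with 6^k >= 9302131, i.e. ceil(log_6(9302131)).
6^8 = 1679616 < 9302131 <= 10077696 = 6^9
Recursion depth = 9


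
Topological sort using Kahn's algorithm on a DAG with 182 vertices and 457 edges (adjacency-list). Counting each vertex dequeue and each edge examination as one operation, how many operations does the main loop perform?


Kahn's algorithm:
  1. Compute in-degrees: O(V + E)
  2. Process queue: each vertex dequeued once (O(V))
     each edge examined once (O(E))
Total = V + E = 182 + 457 = 639


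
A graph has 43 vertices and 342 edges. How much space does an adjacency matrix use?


Adjacency matrix: V x V grid of entries
Space = V^2 = 43^2 = 43 * 43 = 1849


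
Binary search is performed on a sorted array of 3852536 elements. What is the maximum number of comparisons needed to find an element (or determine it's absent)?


Binary search halves the search space each comparison:
  Step 1: search space = 3852536 -> 1926268
  Step 2: search space = 1926268 -> 963134
  Step 3: search space = 963134 -> 481567
  Step 4: search space = 481567 -> 240783
  Step 5: search space = 240783 -> 120391
  Step 6: search space = 120391 -> 60195
  Step 7: search space = 60195 -> 30097
  Step 8: search space = 30097 -> 15048
  Step 9: search space = 15048 -> 7524
  Step 10: search space = 7524 -> 3762
  Step 11: search space = 3762 -> 1881
  Step 12: search space = 1881 -> 940
  Step 13: search space = 940 -> 470
  Step 14: search space = 470 -> 235
  Step 15: search space = 235 -> 117
  Step 16: search space = 117 -> 58
  Step 17: search space = 58 -> 29
  Step 18: search space = 29 -> 14
  Step 19: search space = 14 -> 7
  Step 20: search space = 7 -> 3
  Step 21: search space = 3 -> 1
  Step 22: search space = 1 (final check)
Maximum comparisons = floor(log2(3852536)) + 1 = 21 + 1 = 22


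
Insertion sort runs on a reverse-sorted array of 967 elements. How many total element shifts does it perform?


Sum of shifts = 1 + 2 + 3 + ... + 966
= 967 * 966 / 2
= 934122 / 2
= 467061


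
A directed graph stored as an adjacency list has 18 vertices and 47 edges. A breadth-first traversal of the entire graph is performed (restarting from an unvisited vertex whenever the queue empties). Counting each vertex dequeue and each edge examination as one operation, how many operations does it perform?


A full BFS traversal dequeues each vertex once and examines each edge once.
Vertex visits: 18
Edge visits: 47
V + E = 18 + 47 = 65


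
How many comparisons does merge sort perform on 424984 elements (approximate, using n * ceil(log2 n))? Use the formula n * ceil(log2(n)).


Recursion depth: ceil(log2(424984)) = 19
Each recursion level merges n = 424984 elements
Total = 424984 * 19 = 8074696


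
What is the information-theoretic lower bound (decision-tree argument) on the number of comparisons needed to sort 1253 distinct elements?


A binary decision tree of height h has at most 2^h leaves and needs at least n! of them, so h >= ceil(log2(n!)).
1253! is far too large to multiply out, so use Stirling's series:
  ln(n!) ~ n ln n - n + (1/2) ln(2 pi n) + 1/(12n)  (error below 1/(360 n^3), negligible here)
  ln(1253) = 7.1332960
  n ln n = 1253 * 7.1332960 = 8938.0199
  (1/2) ln(2 pi * 1253) = (1/2) ln(7872.8312) = 4.4856
  1/(12*1253) = 0.0001
  ln(1253!) ~ 8938.0199 - 1253 + 4.4856 + 0.0001 = 7689.5056
Convert to base 2: log2(1253!) = 7689.5056 / ln 2 = 7689.5056 / 0.69314718 = 11093.6116
ceil(11093.6116) = 11094


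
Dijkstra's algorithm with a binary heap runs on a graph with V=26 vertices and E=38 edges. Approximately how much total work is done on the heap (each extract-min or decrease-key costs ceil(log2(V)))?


Dijkstra with a binary heap: each vertex is extracted once, each edge may relax once.
Each heap operation costs O(log V).
V + E = 26 + 38 = 64
ceil(log2(26)) = 5 (since 2^4 = 16 < 26 <= 32 = 2^5)
Total heap work = (V+E) * ceil(log2(V)) = 64 * 5 = 320


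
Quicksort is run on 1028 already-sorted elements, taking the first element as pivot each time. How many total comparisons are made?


Sum of comparisons per partition:
1027 + 1026 + ... + 1 + 0
= 1028 * (1028 - 1) / 2
= 1028 * 1027 / 2
= 527878


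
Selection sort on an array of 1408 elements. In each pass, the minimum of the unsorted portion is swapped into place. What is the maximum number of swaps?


Selection sort performs one swap per pass:
  Pass 1: find min in positions 0 to 1407, swap with position 0
  Pass 2: find min in positions 1 to 1407, swap with position 1
  Pass 3: find min in positions 2 to 1407, swap with position 2
  Pass 4: find min in positions 3 to 1407, swap with position 3
  Pass 5: find min in positions 4 to 1407, swap with position 4
  ... (1402 more passes)
Total passes (and swaps) = n - 1 = 1408 - 1 = 1407


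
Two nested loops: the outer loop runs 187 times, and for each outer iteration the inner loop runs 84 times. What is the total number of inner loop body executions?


Outer loop: 187 iterations
Inner loop: 84 iterations per outer iteration
Total = 187 * 84 = 15708


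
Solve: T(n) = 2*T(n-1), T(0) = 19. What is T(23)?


Unrolling:
T(23) = 2*T(22) = 2^2*T(21) = ... = 2^23*T(0)
= 2^23 * 19
= 8388608 * 19 = 159383552


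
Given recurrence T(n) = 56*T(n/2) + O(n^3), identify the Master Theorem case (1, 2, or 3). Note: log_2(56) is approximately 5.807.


Master Theorem parameters: a=56, b=2, c=3
log_b(a) = 5.807
Compare b^c with a: 2^3 = 8 < 56, so c < log_b(a).
Comparing c=3 vs log_b(a)=5.807:
3 < 5.807 => Case 1
Result: T(n) = O(n^(log_2 56)) ~ O(n^5.807)
Master Theorem case = 1


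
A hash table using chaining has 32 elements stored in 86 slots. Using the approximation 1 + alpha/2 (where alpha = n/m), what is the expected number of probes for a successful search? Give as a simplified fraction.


Load factor alpha = n/m = 32/86
Expected probes = 1 + alpha/2 = 1 + 32/(2*86)
= 1 + 32/172
= 172/172 + 32/172
= 204/172
Simplify: 51/43


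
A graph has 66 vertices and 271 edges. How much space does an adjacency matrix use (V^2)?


Adjacency matrix: V x V grid of entries
Space = V^2 = 66^2 = 66 * 66 = 4356


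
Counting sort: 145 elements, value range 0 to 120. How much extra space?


n = 145 (output array)
k = 121 (count array for 121 distinct values)
Extra space = 145 + 121 = 266


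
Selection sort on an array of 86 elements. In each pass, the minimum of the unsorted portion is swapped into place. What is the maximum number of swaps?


Selection sort performs one swap per pass:
  Pass 1: find min in positions 0 to 85, swap with position 0
  Pass 2: find min in positions 1 to 85, swap with position 1
  Pass 3: find min in positions 2 to 85, swap with position 2
  Pass 4: find min in positions 3 to 85, swap with position 3
  Pass 5: find min in positions 4 to 85, swap with position 4
  ... (80 more passes)
Total passes (and swaps) = n - 1 = 86 - 1 = 85


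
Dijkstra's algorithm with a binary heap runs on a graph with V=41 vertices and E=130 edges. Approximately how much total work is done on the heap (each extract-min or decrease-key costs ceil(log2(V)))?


Dijkstra with a binary heap: each vertex is extracted once, each edge may relax once.
Each heap operation costs O(log V).
V + E = 41 + 130 = 171
ceil(log2(41)) = 6 (since 2^5 = 32 < 41 <= 64 = 2^6)
Total heap work = (V+E) * ceil(log2(V)) = 171 * 6 = 1026


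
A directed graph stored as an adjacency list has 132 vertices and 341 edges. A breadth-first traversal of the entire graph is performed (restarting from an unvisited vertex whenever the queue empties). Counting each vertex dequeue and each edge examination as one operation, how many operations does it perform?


A full BFS traversal dequeues each vertex once and examines each edge once.
Vertex visits: 132
Edge visits: 341
V + E = 132 + 341 = 473
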